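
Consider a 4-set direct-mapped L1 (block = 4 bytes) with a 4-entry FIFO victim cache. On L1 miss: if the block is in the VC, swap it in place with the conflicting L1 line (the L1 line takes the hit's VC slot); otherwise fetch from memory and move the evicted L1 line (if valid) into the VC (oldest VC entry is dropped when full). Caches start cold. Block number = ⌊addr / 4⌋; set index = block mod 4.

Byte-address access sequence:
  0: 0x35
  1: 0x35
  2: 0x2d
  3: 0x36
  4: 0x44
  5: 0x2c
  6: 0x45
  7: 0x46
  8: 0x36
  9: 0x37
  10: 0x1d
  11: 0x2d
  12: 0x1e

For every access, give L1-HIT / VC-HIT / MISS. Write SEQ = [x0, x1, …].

SEQ = [MISS, L1-HIT, MISS, L1-HIT, MISS, L1-HIT, L1-HIT, L1-HIT, VC-HIT, L1-HIT, MISS, VC-HIT, VC-HIT]

0: 0x35 (blk 13, set 1) → MISS  vc=[]
1: 0x35 (blk 13, set 1) → L1-HIT  vc=[]
2: 0x2d (blk 11, set 3) → MISS  vc=[]
3: 0x36 (blk 13, set 1) → L1-HIT  vc=[]
4: 0x44 (blk 17, set 1) → MISS  vc=[13]
5: 0x2c (blk 11, set 3) → L1-HIT  vc=[13]
6: 0x45 (blk 17, set 1) → L1-HIT  vc=[13]
7: 0x46 (blk 17, set 1) → L1-HIT  vc=[13]
8: 0x36 (blk 13, set 1) → VC-HIT  vc=[17]
9: 0x37 (blk 13, set 1) → L1-HIT  vc=[17]
10: 0x1d (blk 7, set 3) → MISS  vc=[17, 11]
11: 0x2d (blk 11, set 3) → VC-HIT  vc=[17, 7]
12: 0x1e (blk 7, set 3) → VC-HIT  vc=[17, 11]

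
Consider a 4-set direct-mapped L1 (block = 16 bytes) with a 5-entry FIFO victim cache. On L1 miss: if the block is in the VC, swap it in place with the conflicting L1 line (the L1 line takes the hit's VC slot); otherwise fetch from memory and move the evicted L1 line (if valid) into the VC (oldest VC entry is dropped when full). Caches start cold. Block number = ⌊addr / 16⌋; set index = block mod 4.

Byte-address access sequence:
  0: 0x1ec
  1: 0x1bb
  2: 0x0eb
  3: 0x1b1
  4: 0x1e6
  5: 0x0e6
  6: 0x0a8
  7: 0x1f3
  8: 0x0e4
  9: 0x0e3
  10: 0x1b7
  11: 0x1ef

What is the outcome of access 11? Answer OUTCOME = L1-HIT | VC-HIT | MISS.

#0 0x1ec→b30/s2 MISS; vc=[]
#1 0x1bb→b27/s3 MISS; vc=[]
#2 0xeb→b14/s2 MISS; vc=[30]
#3 0x1b1→b27/s3 L1-HIT; vc=[30]
#4 0x1e6→b30/s2 VC-HIT; vc=[14]
#5 0xe6→b14/s2 VC-HIT; vc=[30]
#6 0xa8→b10/s2 MISS; vc=[30,14]
#7 0x1f3→b31/s3 MISS; vc=[30,14,27]
#8 0xe4→b14/s2 VC-HIT; vc=[30,10,27]
#9 0xe3→b14/s2 L1-HIT; vc=[30,10,27]
#10 0x1b7→b27/s3 VC-HIT; vc=[30,10,31]
#11 0x1ef→b30/s2 VC-HIT; vc=[14,10,31]

OUTCOME = VC-HIT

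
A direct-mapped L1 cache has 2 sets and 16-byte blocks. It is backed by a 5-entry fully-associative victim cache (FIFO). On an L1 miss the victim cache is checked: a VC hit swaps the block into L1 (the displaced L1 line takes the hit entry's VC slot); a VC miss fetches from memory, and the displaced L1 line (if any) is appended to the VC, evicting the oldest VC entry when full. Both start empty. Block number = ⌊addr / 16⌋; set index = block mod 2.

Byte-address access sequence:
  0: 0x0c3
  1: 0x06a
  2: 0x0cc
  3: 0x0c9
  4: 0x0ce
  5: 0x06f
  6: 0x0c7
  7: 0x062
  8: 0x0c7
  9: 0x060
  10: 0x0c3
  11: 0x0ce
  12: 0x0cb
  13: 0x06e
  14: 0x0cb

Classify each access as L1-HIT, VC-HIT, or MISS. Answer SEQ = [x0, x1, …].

SEQ = [MISS, MISS, VC-HIT, L1-HIT, L1-HIT, VC-HIT, VC-HIT, VC-HIT, VC-HIT, VC-HIT, VC-HIT, L1-HIT, L1-HIT, VC-HIT, VC-HIT]

0: 0xc3 (blk 12, set 0) → MISS  vc=[]
1: 0x6a (blk 6, set 0) → MISS  vc=[12]
2: 0xcc (blk 12, set 0) → VC-HIT  vc=[6]
3: 0xc9 (blk 12, set 0) → L1-HIT  vc=[6]
4: 0xce (blk 12, set 0) → L1-HIT  vc=[6]
5: 0x6f (blk 6, set 0) → VC-HIT  vc=[12]
6: 0xc7 (blk 12, set 0) → VC-HIT  vc=[6]
7: 0x62 (blk 6, set 0) → VC-HIT  vc=[12]
8: 0xc7 (blk 12, set 0) → VC-HIT  vc=[6]
9: 0x60 (blk 6, set 0) → VC-HIT  vc=[12]
10: 0xc3 (blk 12, set 0) → VC-HIT  vc=[6]
11: 0xce (blk 12, set 0) → L1-HIT  vc=[6]
12: 0xcb (blk 12, set 0) → L1-HIT  vc=[6]
13: 0x6e (blk 6, set 0) → VC-HIT  vc=[12]
14: 0xcb (blk 12, set 0) → VC-HIT  vc=[6]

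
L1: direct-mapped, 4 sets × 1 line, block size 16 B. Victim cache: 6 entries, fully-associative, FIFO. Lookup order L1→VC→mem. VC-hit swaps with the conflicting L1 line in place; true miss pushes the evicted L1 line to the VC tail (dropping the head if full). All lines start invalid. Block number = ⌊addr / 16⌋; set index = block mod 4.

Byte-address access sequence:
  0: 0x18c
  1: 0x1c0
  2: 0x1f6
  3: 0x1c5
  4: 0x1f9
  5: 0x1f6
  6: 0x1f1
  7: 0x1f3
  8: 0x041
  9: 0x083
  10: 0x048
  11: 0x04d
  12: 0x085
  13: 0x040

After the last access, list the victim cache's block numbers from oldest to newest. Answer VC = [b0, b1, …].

VC = [24, 28, 8]

0: 0x18c (blk 24, set 0) → MISS  vc=[]
1: 0x1c0 (blk 28, set 0) → MISS  vc=[24]
2: 0x1f6 (blk 31, set 3) → MISS  vc=[24]
3: 0x1c5 (blk 28, set 0) → L1-HIT  vc=[24]
4: 0x1f9 (blk 31, set 3) → L1-HIT  vc=[24]
5: 0x1f6 (blk 31, set 3) → L1-HIT  vc=[24]
6: 0x1f1 (blk 31, set 3) → L1-HIT  vc=[24]
7: 0x1f3 (blk 31, set 3) → L1-HIT  vc=[24]
8: 0x41 (blk 4, set 0) → MISS  vc=[24, 28]
9: 0x83 (blk 8, set 0) → MISS  vc=[24, 28, 4]
10: 0x48 (blk 4, set 0) → VC-HIT  vc=[24, 28, 8]
11: 0x4d (blk 4, set 0) → L1-HIT  vc=[24, 28, 8]
12: 0x85 (blk 8, set 0) → VC-HIT  vc=[24, 28, 4]
13: 0x40 (blk 4, set 0) → VC-HIT  vc=[24, 28, 8]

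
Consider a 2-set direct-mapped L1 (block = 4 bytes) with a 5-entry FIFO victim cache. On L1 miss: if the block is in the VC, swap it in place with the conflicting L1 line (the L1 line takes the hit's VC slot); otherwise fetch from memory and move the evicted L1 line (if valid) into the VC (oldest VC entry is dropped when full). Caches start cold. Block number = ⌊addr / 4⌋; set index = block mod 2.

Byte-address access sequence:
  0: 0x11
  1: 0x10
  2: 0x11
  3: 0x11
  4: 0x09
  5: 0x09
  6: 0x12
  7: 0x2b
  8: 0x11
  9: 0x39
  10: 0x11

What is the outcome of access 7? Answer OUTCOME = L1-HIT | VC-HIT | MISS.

OUTCOME = MISS

  [0] addr=0x11 blk=4 s=0: MISS | VC []
  [1] addr=0x10 blk=4 s=0: L1-HIT | VC []
  [2] addr=0x11 blk=4 s=0: L1-HIT | VC []
  [3] addr=0x11 blk=4 s=0: L1-HIT | VC []
  [4] addr=0x9 blk=2 s=0: MISS | VC [4]
  [5] addr=0x9 blk=2 s=0: L1-HIT | VC [4]
  [6] addr=0x12 blk=4 s=0: VC-HIT | VC [2]
  [7] addr=0x2b blk=10 s=0: MISS | VC [2, 4]
  [8] addr=0x11 blk=4 s=0: VC-HIT | VC [2, 10]
  [9] addr=0x39 blk=14 s=0: MISS | VC [2, 10, 4]
  [10] addr=0x11 blk=4 s=0: VC-HIT | VC [2, 10, 14]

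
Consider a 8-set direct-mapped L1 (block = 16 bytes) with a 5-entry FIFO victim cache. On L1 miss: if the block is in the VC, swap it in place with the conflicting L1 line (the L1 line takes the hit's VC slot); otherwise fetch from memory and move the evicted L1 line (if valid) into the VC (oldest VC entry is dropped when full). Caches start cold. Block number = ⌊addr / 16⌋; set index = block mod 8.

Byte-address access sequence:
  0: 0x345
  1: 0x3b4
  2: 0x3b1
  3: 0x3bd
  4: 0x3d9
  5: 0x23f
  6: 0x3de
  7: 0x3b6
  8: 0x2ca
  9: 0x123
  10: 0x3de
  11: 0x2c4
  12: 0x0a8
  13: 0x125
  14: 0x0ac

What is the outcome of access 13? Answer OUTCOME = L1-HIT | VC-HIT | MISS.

#0 0x345→b52/s4 MISS; vc=[]
#1 0x3b4→b59/s3 MISS; vc=[]
#2 0x3b1→b59/s3 L1-HIT; vc=[]
#3 0x3bd→b59/s3 L1-HIT; vc=[]
#4 0x3d9→b61/s5 MISS; vc=[]
#5 0x23f→b35/s3 MISS; vc=[59]
#6 0x3de→b61/s5 L1-HIT; vc=[59]
#7 0x3b6→b59/s3 VC-HIT; vc=[35]
#8 0x2ca→b44/s4 MISS; vc=[35,52]
#9 0x123→b18/s2 MISS; vc=[35,52]
#10 0x3de→b61/s5 L1-HIT; vc=[35,52]
#11 0x2c4→b44/s4 L1-HIT; vc=[35,52]
#12 0xa8→b10/s2 MISS; vc=[35,52,18]
#13 0x125→b18/s2 VC-HIT; vc=[35,52,10]
#14 0xac→b10/s2 VC-HIT; vc=[35,52,18]

OUTCOME = VC-HIT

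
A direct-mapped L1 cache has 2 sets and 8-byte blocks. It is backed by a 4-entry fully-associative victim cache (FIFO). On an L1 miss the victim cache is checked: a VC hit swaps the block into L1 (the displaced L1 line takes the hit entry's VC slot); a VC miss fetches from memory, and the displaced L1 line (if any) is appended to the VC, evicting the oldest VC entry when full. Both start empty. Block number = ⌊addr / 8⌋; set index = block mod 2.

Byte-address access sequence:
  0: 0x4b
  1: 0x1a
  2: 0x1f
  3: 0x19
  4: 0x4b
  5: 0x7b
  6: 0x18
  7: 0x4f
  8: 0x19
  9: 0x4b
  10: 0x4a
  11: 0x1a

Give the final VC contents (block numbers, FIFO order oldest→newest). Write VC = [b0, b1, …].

0: 0x4b (blk 9, set 1) → MISS  vc=[]
1: 0x1a (blk 3, set 1) → MISS  vc=[9]
2: 0x1f (blk 3, set 1) → L1-HIT  vc=[9]
3: 0x19 (blk 3, set 1) → L1-HIT  vc=[9]
4: 0x4b (blk 9, set 1) → VC-HIT  vc=[3]
5: 0x7b (blk 15, set 1) → MISS  vc=[3, 9]
6: 0x18 (blk 3, set 1) → VC-HIT  vc=[15, 9]
7: 0x4f (blk 9, set 1) → VC-HIT  vc=[15, 3]
8: 0x19 (blk 3, set 1) → VC-HIT  vc=[15, 9]
9: 0x4b (blk 9, set 1) → VC-HIT  vc=[15, 3]
10: 0x4a (blk 9, set 1) → L1-HIT  vc=[15, 3]
11: 0x1a (blk 3, set 1) → VC-HIT  vc=[15, 9]

VC = [15, 9]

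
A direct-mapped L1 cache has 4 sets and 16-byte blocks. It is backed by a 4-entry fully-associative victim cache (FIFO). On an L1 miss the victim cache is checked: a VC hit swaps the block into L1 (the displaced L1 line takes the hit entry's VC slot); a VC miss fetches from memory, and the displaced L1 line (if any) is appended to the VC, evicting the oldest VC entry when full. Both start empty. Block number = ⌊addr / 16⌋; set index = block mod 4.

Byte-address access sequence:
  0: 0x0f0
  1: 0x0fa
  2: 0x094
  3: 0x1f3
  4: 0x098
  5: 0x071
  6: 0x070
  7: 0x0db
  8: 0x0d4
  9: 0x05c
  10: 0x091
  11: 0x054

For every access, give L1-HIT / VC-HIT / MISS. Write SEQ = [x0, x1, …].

0: 0xf0 (blk 15, set 3) → MISS  vc=[]
1: 0xfa (blk 15, set 3) → L1-HIT  vc=[]
2: 0x94 (blk 9, set 1) → MISS  vc=[]
3: 0x1f3 (blk 31, set 3) → MISS  vc=[15]
4: 0x98 (blk 9, set 1) → L1-HIT  vc=[15]
5: 0x71 (blk 7, set 3) → MISS  vc=[15, 31]
6: 0x70 (blk 7, set 3) → L1-HIT  vc=[15, 31]
7: 0xdb (blk 13, set 1) → MISS  vc=[15, 31, 9]
8: 0xd4 (blk 13, set 1) → L1-HIT  vc=[15, 31, 9]
9: 0x5c (blk 5, set 1) → MISS  vc=[15, 31, 9, 13]
10: 0x91 (blk 9, set 1) → VC-HIT  vc=[15, 31, 5, 13]
11: 0x54 (blk 5, set 1) → VC-HIT  vc=[15, 31, 9, 13]

SEQ = [MISS, L1-HIT, MISS, MISS, L1-HIT, MISS, L1-HIT, MISS, L1-HIT, MISS, VC-HIT, VC-HIT]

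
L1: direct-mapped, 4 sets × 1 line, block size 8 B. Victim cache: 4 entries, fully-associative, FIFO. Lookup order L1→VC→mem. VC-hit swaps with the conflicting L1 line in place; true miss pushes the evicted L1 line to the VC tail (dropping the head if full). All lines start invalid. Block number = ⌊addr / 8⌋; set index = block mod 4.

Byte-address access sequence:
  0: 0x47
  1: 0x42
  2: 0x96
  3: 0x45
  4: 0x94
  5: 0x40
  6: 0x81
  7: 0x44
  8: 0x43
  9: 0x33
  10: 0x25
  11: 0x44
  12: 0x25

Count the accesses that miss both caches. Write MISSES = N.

#0 0x47→b8/s0 MISS; vc=[]
#1 0x42→b8/s0 L1-HIT; vc=[]
#2 0x96→b18/s2 MISS; vc=[]
#3 0x45→b8/s0 L1-HIT; vc=[]
#4 0x94→b18/s2 L1-HIT; vc=[]
#5 0x40→b8/s0 L1-HIT; vc=[]
#6 0x81→b16/s0 MISS; vc=[8]
#7 0x44→b8/s0 VC-HIT; vc=[16]
#8 0x43→b8/s0 L1-HIT; vc=[16]
#9 0x33→b6/s2 MISS; vc=[16,18]
#10 0x25→b4/s0 MISS; vc=[16,18,8]
#11 0x44→b8/s0 VC-HIT; vc=[16,18,4]
#12 0x25→b4/s0 VC-HIT; vc=[16,18,8]

MISSES = 5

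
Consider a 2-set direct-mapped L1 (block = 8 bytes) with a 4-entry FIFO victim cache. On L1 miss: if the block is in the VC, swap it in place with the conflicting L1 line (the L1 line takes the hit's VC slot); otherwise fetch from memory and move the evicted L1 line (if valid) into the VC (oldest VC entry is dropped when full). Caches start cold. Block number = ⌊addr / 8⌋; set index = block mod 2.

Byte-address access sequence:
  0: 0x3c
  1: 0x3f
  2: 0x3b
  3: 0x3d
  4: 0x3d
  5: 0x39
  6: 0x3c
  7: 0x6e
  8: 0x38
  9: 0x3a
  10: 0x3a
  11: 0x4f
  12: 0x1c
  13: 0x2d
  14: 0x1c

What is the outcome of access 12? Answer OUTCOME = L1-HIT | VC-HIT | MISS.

OUTCOME = MISS

  [0] addr=0x3c blk=7 s=1: MISS | VC []
  [1] addr=0x3f blk=7 s=1: L1-HIT | VC []
  [2] addr=0x3b blk=7 s=1: L1-HIT | VC []
  [3] addr=0x3d blk=7 s=1: L1-HIT | VC []
  [4] addr=0x3d blk=7 s=1: L1-HIT | VC []
  [5] addr=0x39 blk=7 s=1: L1-HIT | VC []
  [6] addr=0x3c blk=7 s=1: L1-HIT | VC []
  [7] addr=0x6e blk=13 s=1: MISS | VC [7]
  [8] addr=0x38 blk=7 s=1: VC-HIT | VC [13]
  [9] addr=0x3a blk=7 s=1: L1-HIT | VC [13]
  [10] addr=0x3a blk=7 s=1: L1-HIT | VC [13]
  [11] addr=0x4f blk=9 s=1: MISS | VC [13, 7]
  [12] addr=0x1c blk=3 s=1: MISS | VC [13, 7, 9]
  [13] addr=0x2d blk=5 s=1: MISS | VC [13, 7, 9, 3]
  [14] addr=0x1c blk=3 s=1: VC-HIT | VC [13, 7, 9, 5]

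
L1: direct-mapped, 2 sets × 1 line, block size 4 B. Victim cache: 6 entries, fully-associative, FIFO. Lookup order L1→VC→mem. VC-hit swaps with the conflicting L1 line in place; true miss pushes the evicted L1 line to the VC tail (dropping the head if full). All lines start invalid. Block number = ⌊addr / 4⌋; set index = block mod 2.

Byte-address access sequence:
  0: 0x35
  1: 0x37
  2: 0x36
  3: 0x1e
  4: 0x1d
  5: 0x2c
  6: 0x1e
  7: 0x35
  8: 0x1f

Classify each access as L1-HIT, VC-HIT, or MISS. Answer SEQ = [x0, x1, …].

SEQ = [MISS, L1-HIT, L1-HIT, MISS, L1-HIT, MISS, VC-HIT, VC-HIT, VC-HIT]

0: 0x35 (blk 13, set 1) → MISS  vc=[]
1: 0x37 (blk 13, set 1) → L1-HIT  vc=[]
2: 0x36 (blk 13, set 1) → L1-HIT  vc=[]
3: 0x1e (blk 7, set 1) → MISS  vc=[13]
4: 0x1d (blk 7, set 1) → L1-HIT  vc=[13]
5: 0x2c (blk 11, set 1) → MISS  vc=[13, 7]
6: 0x1e (blk 7, set 1) → VC-HIT  vc=[13, 11]
7: 0x35 (blk 13, set 1) → VC-HIT  vc=[7, 11]
8: 0x1f (blk 7, set 1) → VC-HIT  vc=[13, 11]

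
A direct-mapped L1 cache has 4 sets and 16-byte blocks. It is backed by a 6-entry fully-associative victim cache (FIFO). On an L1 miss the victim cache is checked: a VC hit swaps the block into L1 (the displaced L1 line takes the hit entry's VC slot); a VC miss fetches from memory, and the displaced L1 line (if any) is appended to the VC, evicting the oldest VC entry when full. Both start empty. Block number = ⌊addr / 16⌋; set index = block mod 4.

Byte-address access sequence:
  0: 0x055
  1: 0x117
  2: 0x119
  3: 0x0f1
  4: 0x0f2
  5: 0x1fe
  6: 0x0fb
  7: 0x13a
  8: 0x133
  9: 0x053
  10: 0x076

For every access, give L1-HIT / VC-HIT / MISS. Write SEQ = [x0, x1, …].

SEQ = [MISS, MISS, L1-HIT, MISS, L1-HIT, MISS, VC-HIT, MISS, L1-HIT, VC-HIT, MISS]

0: 0x55 (blk 5, set 1) → MISS  vc=[]
1: 0x117 (blk 17, set 1) → MISS  vc=[5]
2: 0x119 (blk 17, set 1) → L1-HIT  vc=[5]
3: 0xf1 (blk 15, set 3) → MISS  vc=[5]
4: 0xf2 (blk 15, set 3) → L1-HIT  vc=[5]
5: 0x1fe (blk 31, set 3) → MISS  vc=[5, 15]
6: 0xfb (blk 15, set 3) → VC-HIT  vc=[5, 31]
7: 0x13a (blk 19, set 3) → MISS  vc=[5, 31, 15]
8: 0x133 (blk 19, set 3) → L1-HIT  vc=[5, 31, 15]
9: 0x53 (blk 5, set 1) → VC-HIT  vc=[17, 31, 15]
10: 0x76 (blk 7, set 3) → MISS  vc=[17, 31, 15, 19]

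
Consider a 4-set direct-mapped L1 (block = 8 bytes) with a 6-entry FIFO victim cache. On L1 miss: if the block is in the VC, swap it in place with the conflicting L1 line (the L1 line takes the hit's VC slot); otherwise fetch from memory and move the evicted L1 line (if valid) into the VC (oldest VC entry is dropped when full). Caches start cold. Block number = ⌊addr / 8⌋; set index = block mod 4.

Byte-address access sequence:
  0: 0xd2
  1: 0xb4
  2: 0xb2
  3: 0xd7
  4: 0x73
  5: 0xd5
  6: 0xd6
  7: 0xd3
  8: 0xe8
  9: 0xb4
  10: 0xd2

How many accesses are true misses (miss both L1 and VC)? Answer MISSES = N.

MISSES = 4

  [0] addr=0xd2 blk=26 s=2: MISS | VC []
  [1] addr=0xb4 blk=22 s=2: MISS | VC [26]
  [2] addr=0xb2 blk=22 s=2: L1-HIT | VC [26]
  [3] addr=0xd7 blk=26 s=2: VC-HIT | VC [22]
  [4] addr=0x73 blk=14 s=2: MISS | VC [22, 26]
  [5] addr=0xd5 blk=26 s=2: VC-HIT | VC [22, 14]
  [6] addr=0xd6 blk=26 s=2: L1-HIT | VC [22, 14]
  [7] addr=0xd3 blk=26 s=2: L1-HIT | VC [22, 14]
  [8] addr=0xe8 blk=29 s=1: MISS | VC [22, 14]
  [9] addr=0xb4 blk=22 s=2: VC-HIT | VC [26, 14]
  [10] addr=0xd2 blk=26 s=2: VC-HIT | VC [22, 14]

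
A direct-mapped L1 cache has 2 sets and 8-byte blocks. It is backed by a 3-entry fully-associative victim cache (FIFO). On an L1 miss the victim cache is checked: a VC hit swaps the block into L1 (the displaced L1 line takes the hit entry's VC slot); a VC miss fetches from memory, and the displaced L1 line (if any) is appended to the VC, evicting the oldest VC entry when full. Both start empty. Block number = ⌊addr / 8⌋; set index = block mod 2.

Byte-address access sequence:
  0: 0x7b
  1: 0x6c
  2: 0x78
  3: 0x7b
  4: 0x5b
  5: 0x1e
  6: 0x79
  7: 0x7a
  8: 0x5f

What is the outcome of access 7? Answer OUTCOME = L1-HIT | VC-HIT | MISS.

OUTCOME = L1-HIT

#0 0x7b→b15/s1 MISS; vc=[]
#1 0x6c→b13/s1 MISS; vc=[15]
#2 0x78→b15/s1 VC-HIT; vc=[13]
#3 0x7b→b15/s1 L1-HIT; vc=[13]
#4 0x5b→b11/s1 MISS; vc=[13,15]
#5 0x1e→b3/s1 MISS; vc=[13,15,11]
#6 0x79→b15/s1 VC-HIT; vc=[13,3,11]
#7 0x7a→b15/s1 L1-HIT; vc=[13,3,11]
#8 0x5f→b11/s1 VC-HIT; vc=[13,3,15]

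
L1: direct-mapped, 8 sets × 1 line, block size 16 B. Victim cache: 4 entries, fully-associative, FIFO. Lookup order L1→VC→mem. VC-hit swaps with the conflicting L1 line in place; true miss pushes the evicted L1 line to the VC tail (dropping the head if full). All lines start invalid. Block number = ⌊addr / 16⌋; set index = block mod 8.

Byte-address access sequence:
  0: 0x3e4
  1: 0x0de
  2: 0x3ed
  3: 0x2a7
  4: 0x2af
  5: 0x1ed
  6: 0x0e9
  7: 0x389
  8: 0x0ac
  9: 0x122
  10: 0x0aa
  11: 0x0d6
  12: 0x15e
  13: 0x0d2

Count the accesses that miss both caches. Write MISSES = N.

#0 0x3e4→b62/s6 MISS; vc=[]
#1 0xde→b13/s5 MISS; vc=[]
#2 0x3ed→b62/s6 L1-HIT; vc=[]
#3 0x2a7→b42/s2 MISS; vc=[]
#4 0x2af→b42/s2 L1-HIT; vc=[]
#5 0x1ed→b30/s6 MISS; vc=[62]
#6 0xe9→b14/s6 MISS; vc=[62,30]
#7 0x389→b56/s0 MISS; vc=[62,30]
#8 0xac→b10/s2 MISS; vc=[62,30,42]
#9 0x122→b18/s2 MISS; vc=[62,30,42,10]
#10 0xaa→b10/s2 VC-HIT; vc=[62,30,42,18]
#11 0xd6→b13/s5 L1-HIT; vc=[62,30,42,18]
#12 0x15e→b21/s5 MISS; vc=[30,42,18,13]
#13 0xd2→b13/s5 VC-HIT; vc=[30,42,18,21]

MISSES = 9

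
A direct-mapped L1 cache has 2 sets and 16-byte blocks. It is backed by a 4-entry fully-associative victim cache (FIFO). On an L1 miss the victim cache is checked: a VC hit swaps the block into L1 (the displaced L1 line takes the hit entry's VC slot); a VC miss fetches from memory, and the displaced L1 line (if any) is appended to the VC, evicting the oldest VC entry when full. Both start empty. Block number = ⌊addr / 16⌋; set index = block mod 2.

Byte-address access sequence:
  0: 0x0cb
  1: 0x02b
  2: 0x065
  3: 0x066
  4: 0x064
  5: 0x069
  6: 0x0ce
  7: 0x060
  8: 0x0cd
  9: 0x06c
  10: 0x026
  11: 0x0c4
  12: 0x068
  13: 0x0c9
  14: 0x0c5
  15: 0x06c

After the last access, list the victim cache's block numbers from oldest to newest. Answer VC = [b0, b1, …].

  [0] addr=0xcb blk=12 s=0: MISS | VC []
  [1] addr=0x2b blk=2 s=0: MISS | VC [12]
  [2] addr=0x65 blk=6 s=0: MISS | VC [12, 2]
  [3] addr=0x66 blk=6 s=0: L1-HIT | VC [12, 2]
  [4] addr=0x64 blk=6 s=0: L1-HIT | VC [12, 2]
  [5] addr=0x69 blk=6 s=0: L1-HIT | VC [12, 2]
  [6] addr=0xce blk=12 s=0: VC-HIT | VC [6, 2]
  [7] addr=0x60 blk=6 s=0: VC-HIT | VC [12, 2]
  [8] addr=0xcd blk=12 s=0: VC-HIT | VC [6, 2]
  [9] addr=0x6c blk=6 s=0: VC-HIT | VC [12, 2]
  [10] addr=0x26 blk=2 s=0: VC-HIT | VC [12, 6]
  [11] addr=0xc4 blk=12 s=0: VC-HIT | VC [2, 6]
  [12] addr=0x68 blk=6 s=0: VC-HIT | VC [2, 12]
  [13] addr=0xc9 blk=12 s=0: VC-HIT | VC [2, 6]
  [14] addr=0xc5 blk=12 s=0: L1-HIT | VC [2, 6]
  [15] addr=0x6c blk=6 s=0: VC-HIT | VC [2, 12]

VC = [2, 12]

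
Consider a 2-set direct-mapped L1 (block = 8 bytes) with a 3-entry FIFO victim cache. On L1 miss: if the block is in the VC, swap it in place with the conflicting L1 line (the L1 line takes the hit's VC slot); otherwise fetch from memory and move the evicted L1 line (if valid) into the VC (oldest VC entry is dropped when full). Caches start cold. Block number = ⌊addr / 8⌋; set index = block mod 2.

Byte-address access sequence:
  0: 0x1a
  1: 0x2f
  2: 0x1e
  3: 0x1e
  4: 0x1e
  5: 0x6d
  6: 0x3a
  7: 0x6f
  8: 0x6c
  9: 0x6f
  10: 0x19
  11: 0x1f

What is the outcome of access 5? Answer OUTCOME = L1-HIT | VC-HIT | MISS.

#0 0x1a→b3/s1 MISS; vc=[]
#1 0x2f→b5/s1 MISS; vc=[3]
#2 0x1e→b3/s1 VC-HIT; vc=[5]
#3 0x1e→b3/s1 L1-HIT; vc=[5]
#4 0x1e→b3/s1 L1-HIT; vc=[5]
#5 0x6d→b13/s1 MISS; vc=[5,3]
#6 0x3a→b7/s1 MISS; vc=[5,3,13]
#7 0x6f→b13/s1 VC-HIT; vc=[5,3,7]
#8 0x6c→b13/s1 L1-HIT; vc=[5,3,7]
#9 0x6f→b13/s1 L1-HIT; vc=[5,3,7]
#10 0x19→b3/s1 VC-HIT; vc=[5,13,7]
#11 0x1f→b3/s1 L1-HIT; vc=[5,13,7]

OUTCOME = MISS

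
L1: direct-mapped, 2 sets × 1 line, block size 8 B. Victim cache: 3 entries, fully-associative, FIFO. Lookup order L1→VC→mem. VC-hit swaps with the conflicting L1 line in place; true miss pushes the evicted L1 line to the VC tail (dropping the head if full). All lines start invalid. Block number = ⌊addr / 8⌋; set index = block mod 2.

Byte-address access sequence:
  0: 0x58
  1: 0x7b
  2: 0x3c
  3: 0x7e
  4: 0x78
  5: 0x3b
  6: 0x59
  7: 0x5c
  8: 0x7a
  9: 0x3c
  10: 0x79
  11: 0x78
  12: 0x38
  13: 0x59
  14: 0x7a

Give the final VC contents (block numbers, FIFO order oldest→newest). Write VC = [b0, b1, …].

#0 0x58→b11/s1 MISS; vc=[]
#1 0x7b→b15/s1 MISS; vc=[11]
#2 0x3c→b7/s1 MISS; vc=[11,15]
#3 0x7e→b15/s1 VC-HIT; vc=[11,7]
#4 0x78→b15/s1 L1-HIT; vc=[11,7]
#5 0x3b→b7/s1 VC-HIT; vc=[11,15]
#6 0x59→b11/s1 VC-HIT; vc=[7,15]
#7 0x5c→b11/s1 L1-HIT; vc=[7,15]
#8 0x7a→b15/s1 VC-HIT; vc=[7,11]
#9 0x3c→b7/s1 VC-HIT; vc=[15,11]
#10 0x79→b15/s1 VC-HIT; vc=[7,11]
#11 0x78→b15/s1 L1-HIT; vc=[7,11]
#12 0x38→b7/s1 VC-HIT; vc=[15,11]
#13 0x59→b11/s1 VC-HIT; vc=[15,7]
#14 0x7a→b15/s1 VC-HIT; vc=[11,7]

VC = [11, 7]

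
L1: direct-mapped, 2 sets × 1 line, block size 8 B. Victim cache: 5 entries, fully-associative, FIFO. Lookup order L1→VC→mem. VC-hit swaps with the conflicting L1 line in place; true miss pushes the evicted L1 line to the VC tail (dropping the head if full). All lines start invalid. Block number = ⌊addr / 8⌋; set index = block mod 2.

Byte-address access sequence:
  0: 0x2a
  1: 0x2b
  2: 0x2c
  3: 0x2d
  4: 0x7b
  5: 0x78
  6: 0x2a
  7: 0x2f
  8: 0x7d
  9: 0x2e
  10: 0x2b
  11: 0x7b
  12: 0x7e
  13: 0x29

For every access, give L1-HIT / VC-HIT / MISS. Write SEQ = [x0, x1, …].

SEQ = [MISS, L1-HIT, L1-HIT, L1-HIT, MISS, L1-HIT, VC-HIT, L1-HIT, VC-HIT, VC-HIT, L1-HIT, VC-HIT, L1-HIT, VC-HIT]

  [0] addr=0x2a blk=5 s=1: MISS | VC []
  [1] addr=0x2b blk=5 s=1: L1-HIT | VC []
  [2] addr=0x2c blk=5 s=1: L1-HIT | VC []
  [3] addr=0x2d blk=5 s=1: L1-HIT | VC []
  [4] addr=0x7b blk=15 s=1: MISS | VC [5]
  [5] addr=0x78 blk=15 s=1: L1-HIT | VC [5]
  [6] addr=0x2a blk=5 s=1: VC-HIT | VC [15]
  [7] addr=0x2f blk=5 s=1: L1-HIT | VC [15]
  [8] addr=0x7d blk=15 s=1: VC-HIT | VC [5]
  [9] addr=0x2e blk=5 s=1: VC-HIT | VC [15]
  [10] addr=0x2b blk=5 s=1: L1-HIT | VC [15]
  [11] addr=0x7b blk=15 s=1: VC-HIT | VC [5]
  [12] addr=0x7e blk=15 s=1: L1-HIT | VC [5]
  [13] addr=0x29 blk=5 s=1: VC-HIT | VC [15]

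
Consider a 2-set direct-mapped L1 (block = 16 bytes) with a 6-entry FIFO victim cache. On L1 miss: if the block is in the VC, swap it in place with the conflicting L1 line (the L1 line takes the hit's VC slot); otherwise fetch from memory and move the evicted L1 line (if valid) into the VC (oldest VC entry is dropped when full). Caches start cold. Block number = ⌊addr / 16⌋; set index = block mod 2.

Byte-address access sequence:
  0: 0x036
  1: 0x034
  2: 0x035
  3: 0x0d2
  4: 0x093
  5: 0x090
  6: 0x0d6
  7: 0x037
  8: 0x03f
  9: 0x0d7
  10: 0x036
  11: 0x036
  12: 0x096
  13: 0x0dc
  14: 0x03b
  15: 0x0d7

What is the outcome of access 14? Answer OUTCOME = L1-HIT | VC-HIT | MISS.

0: 0x36 (blk 3, set 1) → MISS  vc=[]
1: 0x34 (blk 3, set 1) → L1-HIT  vc=[]
2: 0x35 (blk 3, set 1) → L1-HIT  vc=[]
3: 0xd2 (blk 13, set 1) → MISS  vc=[3]
4: 0x93 (blk 9, set 1) → MISS  vc=[3, 13]
5: 0x90 (blk 9, set 1) → L1-HIT  vc=[3, 13]
6: 0xd6 (blk 13, set 1) → VC-HIT  vc=[3, 9]
7: 0x37 (blk 3, set 1) → VC-HIT  vc=[13, 9]
8: 0x3f (blk 3, set 1) → L1-HIT  vc=[13, 9]
9: 0xd7 (blk 13, set 1) → VC-HIT  vc=[3, 9]
10: 0x36 (blk 3, set 1) → VC-HIT  vc=[13, 9]
11: 0x36 (blk 3, set 1) → L1-HIT  vc=[13, 9]
12: 0x96 (blk 9, set 1) → VC-HIT  vc=[13, 3]
13: 0xdc (blk 13, set 1) → VC-HIT  vc=[9, 3]
14: 0x3b (blk 3, set 1) → VC-HIT  vc=[9, 13]
15: 0xd7 (blk 13, set 1) → VC-HIT  vc=[9, 3]

OUTCOME = VC-HIT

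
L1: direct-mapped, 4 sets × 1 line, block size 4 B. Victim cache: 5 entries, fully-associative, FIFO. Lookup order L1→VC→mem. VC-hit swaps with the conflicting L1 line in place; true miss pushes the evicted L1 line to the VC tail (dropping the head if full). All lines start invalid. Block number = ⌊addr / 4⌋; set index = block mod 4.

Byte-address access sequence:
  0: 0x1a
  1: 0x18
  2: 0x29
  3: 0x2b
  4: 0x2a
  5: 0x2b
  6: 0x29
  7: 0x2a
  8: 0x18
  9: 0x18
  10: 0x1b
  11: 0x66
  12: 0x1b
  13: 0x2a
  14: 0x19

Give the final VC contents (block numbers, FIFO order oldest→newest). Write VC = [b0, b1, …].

VC = [10]

  [0] addr=0x1a blk=6 s=2: MISS | VC []
  [1] addr=0x18 blk=6 s=2: L1-HIT | VC []
  [2] addr=0x29 blk=10 s=2: MISS | VC [6]
  [3] addr=0x2b blk=10 s=2: L1-HIT | VC [6]
  [4] addr=0x2a blk=10 s=2: L1-HIT | VC [6]
  [5] addr=0x2b blk=10 s=2: L1-HIT | VC [6]
  [6] addr=0x29 blk=10 s=2: L1-HIT | VC [6]
  [7] addr=0x2a blk=10 s=2: L1-HIT | VC [6]
  [8] addr=0x18 blk=6 s=2: VC-HIT | VC [10]
  [9] addr=0x18 blk=6 s=2: L1-HIT | VC [10]
  [10] addr=0x1b blk=6 s=2: L1-HIT | VC [10]
  [11] addr=0x66 blk=25 s=1: MISS | VC [10]
  [12] addr=0x1b blk=6 s=2: L1-HIT | VC [10]
  [13] addr=0x2a blk=10 s=2: VC-HIT | VC [6]
  [14] addr=0x19 blk=6 s=2: VC-HIT | VC [10]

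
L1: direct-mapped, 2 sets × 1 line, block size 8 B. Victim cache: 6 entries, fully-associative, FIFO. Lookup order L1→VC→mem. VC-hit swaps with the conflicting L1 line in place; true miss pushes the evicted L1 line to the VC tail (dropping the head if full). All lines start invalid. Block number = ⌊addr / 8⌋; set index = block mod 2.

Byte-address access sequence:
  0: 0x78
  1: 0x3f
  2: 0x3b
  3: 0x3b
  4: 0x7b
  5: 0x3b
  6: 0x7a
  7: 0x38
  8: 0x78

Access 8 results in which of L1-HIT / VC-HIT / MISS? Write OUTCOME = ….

OUTCOME = VC-HIT

#0 0x78→b15/s1 MISS; vc=[]
#1 0x3f→b7/s1 MISS; vc=[15]
#2 0x3b→b7/s1 L1-HIT; vc=[15]
#3 0x3b→b7/s1 L1-HIT; vc=[15]
#4 0x7b→b15/s1 VC-HIT; vc=[7]
#5 0x3b→b7/s1 VC-HIT; vc=[15]
#6 0x7a→b15/s1 VC-HIT; vc=[7]
#7 0x38→b7/s1 VC-HIT; vc=[15]
#8 0x78→b15/s1 VC-HIT; vc=[7]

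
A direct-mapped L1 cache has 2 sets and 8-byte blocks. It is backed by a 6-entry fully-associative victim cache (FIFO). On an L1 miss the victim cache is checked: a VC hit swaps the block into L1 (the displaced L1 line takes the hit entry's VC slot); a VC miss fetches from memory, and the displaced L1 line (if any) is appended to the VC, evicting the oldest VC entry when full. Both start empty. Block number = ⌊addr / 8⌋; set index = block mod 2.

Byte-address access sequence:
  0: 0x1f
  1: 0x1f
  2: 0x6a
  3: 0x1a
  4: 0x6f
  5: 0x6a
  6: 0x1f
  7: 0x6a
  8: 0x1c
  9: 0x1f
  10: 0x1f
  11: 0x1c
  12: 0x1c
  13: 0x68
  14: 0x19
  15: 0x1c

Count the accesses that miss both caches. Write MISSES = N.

MISSES = 2

#0 0x1f→b3/s1 MISS; vc=[]
#1 0x1f→b3/s1 L1-HIT; vc=[]
#2 0x6a→b13/s1 MISS; vc=[3]
#3 0x1a→b3/s1 VC-HIT; vc=[13]
#4 0x6f→b13/s1 VC-HIT; vc=[3]
#5 0x6a→b13/s1 L1-HIT; vc=[3]
#6 0x1f→b3/s1 VC-HIT; vc=[13]
#7 0x6a→b13/s1 VC-HIT; vc=[3]
#8 0x1c→b3/s1 VC-HIT; vc=[13]
#9 0x1f→b3/s1 L1-HIT; vc=[13]
#10 0x1f→b3/s1 L1-HIT; vc=[13]
#11 0x1c→b3/s1 L1-HIT; vc=[13]
#12 0x1c→b3/s1 L1-HIT; vc=[13]
#13 0x68→b13/s1 VC-HIT; vc=[3]
#14 0x19→b3/s1 VC-HIT; vc=[13]
#15 0x1c→b3/s1 L1-HIT; vc=[13]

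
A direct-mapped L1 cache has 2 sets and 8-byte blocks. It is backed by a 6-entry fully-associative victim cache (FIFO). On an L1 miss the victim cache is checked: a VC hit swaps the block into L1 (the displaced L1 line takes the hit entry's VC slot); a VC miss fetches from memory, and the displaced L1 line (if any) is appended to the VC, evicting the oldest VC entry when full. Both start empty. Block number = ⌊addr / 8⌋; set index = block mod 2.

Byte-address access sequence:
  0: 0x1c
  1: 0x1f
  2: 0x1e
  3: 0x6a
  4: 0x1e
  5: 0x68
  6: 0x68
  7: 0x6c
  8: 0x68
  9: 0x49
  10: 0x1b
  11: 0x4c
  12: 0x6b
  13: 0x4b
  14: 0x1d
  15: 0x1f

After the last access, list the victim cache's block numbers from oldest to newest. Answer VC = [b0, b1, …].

VC = [9, 13]

0: 0x1c (blk 3, set 1) → MISS  vc=[]
1: 0x1f (blk 3, set 1) → L1-HIT  vc=[]
2: 0x1e (blk 3, set 1) → L1-HIT  vc=[]
3: 0x6a (blk 13, set 1) → MISS  vc=[3]
4: 0x1e (blk 3, set 1) → VC-HIT  vc=[13]
5: 0x68 (blk 13, set 1) → VC-HIT  vc=[3]
6: 0x68 (blk 13, set 1) → L1-HIT  vc=[3]
7: 0x6c (blk 13, set 1) → L1-HIT  vc=[3]
8: 0x68 (blk 13, set 1) → L1-HIT  vc=[3]
9: 0x49 (blk 9, set 1) → MISS  vc=[3, 13]
10: 0x1b (blk 3, set 1) → VC-HIT  vc=[9, 13]
11: 0x4c (blk 9, set 1) → VC-HIT  vc=[3, 13]
12: 0x6b (blk 13, set 1) → VC-HIT  vc=[3, 9]
13: 0x4b (blk 9, set 1) → VC-HIT  vc=[3, 13]
14: 0x1d (blk 3, set 1) → VC-HIT  vc=[9, 13]
15: 0x1f (blk 3, set 1) → L1-HIT  vc=[9, 13]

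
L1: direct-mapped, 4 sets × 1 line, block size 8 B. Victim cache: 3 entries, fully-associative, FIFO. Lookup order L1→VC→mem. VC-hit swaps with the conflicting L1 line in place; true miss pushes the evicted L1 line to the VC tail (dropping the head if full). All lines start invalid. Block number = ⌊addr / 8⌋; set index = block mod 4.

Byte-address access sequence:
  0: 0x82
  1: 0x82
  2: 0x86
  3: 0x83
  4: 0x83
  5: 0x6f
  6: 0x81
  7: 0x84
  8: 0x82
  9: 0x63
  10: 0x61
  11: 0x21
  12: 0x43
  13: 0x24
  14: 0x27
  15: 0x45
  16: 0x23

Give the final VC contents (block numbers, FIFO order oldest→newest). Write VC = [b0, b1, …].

VC = [16, 12, 8]

#0 0x82→b16/s0 MISS; vc=[]
#1 0x82→b16/s0 L1-HIT; vc=[]
#2 0x86→b16/s0 L1-HIT; vc=[]
#3 0x83→b16/s0 L1-HIT; vc=[]
#4 0x83→b16/s0 L1-HIT; vc=[]
#5 0x6f→b13/s1 MISS; vc=[]
#6 0x81→b16/s0 L1-HIT; vc=[]
#7 0x84→b16/s0 L1-HIT; vc=[]
#8 0x82→b16/s0 L1-HIT; vc=[]
#9 0x63→b12/s0 MISS; vc=[16]
#10 0x61→b12/s0 L1-HIT; vc=[16]
#11 0x21→b4/s0 MISS; vc=[16,12]
#12 0x43→b8/s0 MISS; vc=[16,12,4]
#13 0x24→b4/s0 VC-HIT; vc=[16,12,8]
#14 0x27→b4/s0 L1-HIT; vc=[16,12,8]
#15 0x45→b8/s0 VC-HIT; vc=[16,12,4]
#16 0x23→b4/s0 VC-HIT; vc=[16,12,8]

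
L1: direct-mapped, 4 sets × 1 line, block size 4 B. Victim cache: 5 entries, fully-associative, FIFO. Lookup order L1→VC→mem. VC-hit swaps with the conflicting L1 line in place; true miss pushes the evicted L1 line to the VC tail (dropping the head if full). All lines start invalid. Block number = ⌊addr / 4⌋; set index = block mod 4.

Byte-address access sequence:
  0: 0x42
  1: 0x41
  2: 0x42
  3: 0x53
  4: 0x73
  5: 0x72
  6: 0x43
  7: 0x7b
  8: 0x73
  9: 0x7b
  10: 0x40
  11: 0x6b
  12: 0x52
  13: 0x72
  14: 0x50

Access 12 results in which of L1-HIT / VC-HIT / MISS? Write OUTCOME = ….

#0 0x42→b16/s0 MISS; vc=[]
#1 0x41→b16/s0 L1-HIT; vc=[]
#2 0x42→b16/s0 L1-HIT; vc=[]
#3 0x53→b20/s0 MISS; vc=[16]
#4 0x73→b28/s0 MISS; vc=[16,20]
#5 0x72→b28/s0 L1-HIT; vc=[16,20]
#6 0x43→b16/s0 VC-HIT; vc=[28,20]
#7 0x7b→b30/s2 MISS; vc=[28,20]
#8 0x73→b28/s0 VC-HIT; vc=[16,20]
#9 0x7b→b30/s2 L1-HIT; vc=[16,20]
#10 0x40→b16/s0 VC-HIT; vc=[28,20]
#11 0x6b→b26/s2 MISS; vc=[28,20,30]
#12 0x52→b20/s0 VC-HIT; vc=[28,16,30]
#13 0x72→b28/s0 VC-HIT; vc=[20,16,30]
#14 0x50→b20/s0 VC-HIT; vc=[28,16,30]

OUTCOME = VC-HIT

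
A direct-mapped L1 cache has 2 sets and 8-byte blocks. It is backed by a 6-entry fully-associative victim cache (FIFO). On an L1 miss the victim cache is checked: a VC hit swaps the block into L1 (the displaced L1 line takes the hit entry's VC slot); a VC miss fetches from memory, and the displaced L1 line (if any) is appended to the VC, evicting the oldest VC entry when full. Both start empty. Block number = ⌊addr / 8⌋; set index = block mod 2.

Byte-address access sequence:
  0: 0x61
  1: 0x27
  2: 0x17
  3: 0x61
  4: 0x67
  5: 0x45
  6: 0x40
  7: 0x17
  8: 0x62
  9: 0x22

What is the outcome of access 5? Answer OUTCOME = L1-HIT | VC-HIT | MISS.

OUTCOME = MISS

0: 0x61 (blk 12, set 0) → MISS  vc=[]
1: 0x27 (blk 4, set 0) → MISS  vc=[12]
2: 0x17 (blk 2, set 0) → MISS  vc=[12, 4]
3: 0x61 (blk 12, set 0) → VC-HIT  vc=[2, 4]
4: 0x67 (blk 12, set 0) → L1-HIT  vc=[2, 4]
5: 0x45 (blk 8, set 0) → MISS  vc=[2, 4, 12]
6: 0x40 (blk 8, set 0) → L1-HIT  vc=[2, 4, 12]
7: 0x17 (blk 2, set 0) → VC-HIT  vc=[8, 4, 12]
8: 0x62 (blk 12, set 0) → VC-HIT  vc=[8, 4, 2]
9: 0x22 (blk 4, set 0) → VC-HIT  vc=[8, 12, 2]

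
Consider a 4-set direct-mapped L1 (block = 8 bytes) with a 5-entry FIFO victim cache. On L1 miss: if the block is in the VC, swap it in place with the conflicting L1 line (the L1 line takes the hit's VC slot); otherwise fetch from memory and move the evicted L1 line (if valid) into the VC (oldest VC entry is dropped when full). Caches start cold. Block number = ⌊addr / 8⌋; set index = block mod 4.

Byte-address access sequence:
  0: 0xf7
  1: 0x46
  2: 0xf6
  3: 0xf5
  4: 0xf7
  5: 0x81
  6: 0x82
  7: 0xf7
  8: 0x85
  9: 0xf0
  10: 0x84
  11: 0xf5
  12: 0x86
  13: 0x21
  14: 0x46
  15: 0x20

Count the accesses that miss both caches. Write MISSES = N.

  [0] addr=0xf7 blk=30 s=2: MISS | VC []
  [1] addr=0x46 blk=8 s=0: MISS | VC []
  [2] addr=0xf6 blk=30 s=2: L1-HIT | VC []
  [3] addr=0xf5 blk=30 s=2: L1-HIT | VC []
  [4] addr=0xf7 blk=30 s=2: L1-HIT | VC []
  [5] addr=0x81 blk=16 s=0: MISS | VC [8]
  [6] addr=0x82 blk=16 s=0: L1-HIT | VC [8]
  [7] addr=0xf7 blk=30 s=2: L1-HIT | VC [8]
  [8] addr=0x85 blk=16 s=0: L1-HIT | VC [8]
  [9] addr=0xf0 blk=30 s=2: L1-HIT | VC [8]
  [10] addr=0x84 blk=16 s=0: L1-HIT | VC [8]
  [11] addr=0xf5 blk=30 s=2: L1-HIT | VC [8]
  [12] addr=0x86 blk=16 s=0: L1-HIT | VC [8]
  [13] addr=0x21 blk=4 s=0: MISS | VC [8, 16]
  [14] addr=0x46 blk=8 s=0: VC-HIT | VC [4, 16]
  [15] addr=0x20 blk=4 s=0: VC-HIT | VC [8, 16]

MISSES = 4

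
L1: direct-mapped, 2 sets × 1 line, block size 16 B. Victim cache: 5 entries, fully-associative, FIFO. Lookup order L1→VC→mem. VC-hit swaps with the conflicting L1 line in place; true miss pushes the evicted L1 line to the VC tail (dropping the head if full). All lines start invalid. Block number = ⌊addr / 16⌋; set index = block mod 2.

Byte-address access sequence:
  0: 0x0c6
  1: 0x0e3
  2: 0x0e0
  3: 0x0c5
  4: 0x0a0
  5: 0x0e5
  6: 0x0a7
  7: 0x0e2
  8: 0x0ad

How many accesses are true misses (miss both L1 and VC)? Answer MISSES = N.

MISSES = 3

  [0] addr=0xc6 blk=12 s=0: MISS | VC []
  [1] addr=0xe3 blk=14 s=0: MISS | VC [12]
  [2] addr=0xe0 blk=14 s=0: L1-HIT | VC [12]
  [3] addr=0xc5 blk=12 s=0: VC-HIT | VC [14]
  [4] addr=0xa0 blk=10 s=0: MISS | VC [14, 12]
  [5] addr=0xe5 blk=14 s=0: VC-HIT | VC [10, 12]
  [6] addr=0xa7 blk=10 s=0: VC-HIT | VC [14, 12]
  [7] addr=0xe2 blk=14 s=0: VC-HIT | VC [10, 12]
  [8] addr=0xad blk=10 s=0: VC-HIT | VC [14, 12]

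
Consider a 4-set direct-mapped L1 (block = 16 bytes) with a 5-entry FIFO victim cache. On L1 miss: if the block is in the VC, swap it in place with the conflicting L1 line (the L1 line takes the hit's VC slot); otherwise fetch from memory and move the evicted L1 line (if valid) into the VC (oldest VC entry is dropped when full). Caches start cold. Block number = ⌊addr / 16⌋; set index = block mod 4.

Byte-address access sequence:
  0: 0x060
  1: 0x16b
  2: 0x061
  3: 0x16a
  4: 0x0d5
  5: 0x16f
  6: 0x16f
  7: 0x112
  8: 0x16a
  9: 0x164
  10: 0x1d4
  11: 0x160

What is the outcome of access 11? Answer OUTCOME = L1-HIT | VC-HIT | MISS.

  [0] addr=0x60 blk=6 s=2: MISS | VC []
  [1] addr=0x16b blk=22 s=2: MISS | VC [6]
  [2] addr=0x61 blk=6 s=2: VC-HIT | VC [22]
  [3] addr=0x16a blk=22 s=2: VC-HIT | VC [6]
  [4] addr=0xd5 blk=13 s=1: MISS | VC [6]
  [5] addr=0x16f blk=22 s=2: L1-HIT | VC [6]
  [6] addr=0x16f blk=22 s=2: L1-HIT | VC [6]
  [7] addr=0x112 blk=17 s=1: MISS | VC [6, 13]
  [8] addr=0x16a blk=22 s=2: L1-HIT | VC [6, 13]
  [9] addr=0x164 blk=22 s=2: L1-HIT | VC [6, 13]
  [10] addr=0x1d4 blk=29 s=1: MISS | VC [6, 13, 17]
  [11] addr=0x160 blk=22 s=2: L1-HIT | VC [6, 13, 17]

OUTCOME = L1-HIT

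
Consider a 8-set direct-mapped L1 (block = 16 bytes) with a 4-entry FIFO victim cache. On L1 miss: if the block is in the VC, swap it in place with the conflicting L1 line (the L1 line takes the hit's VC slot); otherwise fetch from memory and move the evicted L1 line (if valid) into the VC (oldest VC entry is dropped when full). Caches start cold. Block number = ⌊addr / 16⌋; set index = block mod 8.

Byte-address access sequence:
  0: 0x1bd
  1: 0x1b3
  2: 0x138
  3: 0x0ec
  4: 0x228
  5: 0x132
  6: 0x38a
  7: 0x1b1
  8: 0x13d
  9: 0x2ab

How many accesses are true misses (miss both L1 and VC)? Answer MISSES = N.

0: 0x1bd (blk 27, set 3) → MISS  vc=[]
1: 0x1b3 (blk 27, set 3) → L1-HIT  vc=[]
2: 0x138 (blk 19, set 3) → MISS  vc=[27]
3: 0xec (blk 14, set 6) → MISS  vc=[27]
4: 0x228 (blk 34, set 2) → MISS  vc=[27]
5: 0x132 (blk 19, set 3) → L1-HIT  vc=[27]
6: 0x38a (blk 56, set 0) → MISS  vc=[27]
7: 0x1b1 (blk 27, set 3) → VC-HIT  vc=[19]
8: 0x13d (blk 19, set 3) → VC-HIT  vc=[27]
9: 0x2ab (blk 42, set 2) → MISS  vc=[27, 34]

MISSES = 6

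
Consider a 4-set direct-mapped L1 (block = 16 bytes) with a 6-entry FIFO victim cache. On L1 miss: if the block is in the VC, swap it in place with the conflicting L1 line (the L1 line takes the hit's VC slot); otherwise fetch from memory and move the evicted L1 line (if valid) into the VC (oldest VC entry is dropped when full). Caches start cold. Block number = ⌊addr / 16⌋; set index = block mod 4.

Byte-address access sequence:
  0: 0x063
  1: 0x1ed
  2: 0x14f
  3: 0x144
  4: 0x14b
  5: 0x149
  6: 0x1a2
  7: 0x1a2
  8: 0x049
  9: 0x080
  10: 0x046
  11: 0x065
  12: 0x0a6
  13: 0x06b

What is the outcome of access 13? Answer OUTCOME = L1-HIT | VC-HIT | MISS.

OUTCOME = VC-HIT

  [0] addr=0x63 blk=6 s=2: MISS | VC []
  [1] addr=0x1ed blk=30 s=2: MISS | VC [6]
  [2] addr=0x14f blk=20 s=0: MISS | VC [6]
  [3] addr=0x144 blk=20 s=0: L1-HIT | VC [6]
  [4] addr=0x14b blk=20 s=0: L1-HIT | VC [6]
  [5] addr=0x149 blk=20 s=0: L1-HIT | VC [6]
  [6] addr=0x1a2 blk=26 s=2: MISS | VC [6, 30]
  [7] addr=0x1a2 blk=26 s=2: L1-HIT | VC [6, 30]
  [8] addr=0x49 blk=4 s=0: MISS | VC [6, 30, 20]
  [9] addr=0x80 blk=8 s=0: MISS | VC [6, 30, 20, 4]
  [10] addr=0x46 blk=4 s=0: VC-HIT | VC [6, 30, 20, 8]
  [11] addr=0x65 blk=6 s=2: VC-HIT | VC [26, 30, 20, 8]
  [12] addr=0xa6 blk=10 s=2: MISS | VC [26, 30, 20, 8, 6]
  [13] addr=0x6b blk=6 s=2: VC-HIT | VC [26, 30, 20, 8, 10]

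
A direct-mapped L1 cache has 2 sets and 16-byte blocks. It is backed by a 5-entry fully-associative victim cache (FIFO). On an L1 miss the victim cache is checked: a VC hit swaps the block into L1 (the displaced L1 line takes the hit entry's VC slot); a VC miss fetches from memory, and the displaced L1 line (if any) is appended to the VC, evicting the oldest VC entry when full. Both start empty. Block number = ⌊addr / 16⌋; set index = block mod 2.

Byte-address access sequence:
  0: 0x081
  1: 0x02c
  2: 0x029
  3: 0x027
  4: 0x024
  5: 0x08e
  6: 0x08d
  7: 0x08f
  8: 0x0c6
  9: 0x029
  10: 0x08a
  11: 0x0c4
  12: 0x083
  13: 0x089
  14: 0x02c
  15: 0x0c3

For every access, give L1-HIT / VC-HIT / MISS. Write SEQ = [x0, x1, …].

#0 0x81→b8/s0 MISS; vc=[]
#1 0x2c→b2/s0 MISS; vc=[8]
#2 0x29→b2/s0 L1-HIT; vc=[8]
#3 0x27→b2/s0 L1-HIT; vc=[8]
#4 0x24→b2/s0 L1-HIT; vc=[8]
#5 0x8e→b8/s0 VC-HIT; vc=[2]
#6 0x8d→b8/s0 L1-HIT; vc=[2]
#7 0x8f→b8/s0 L1-HIT; vc=[2]
#8 0xc6→b12/s0 MISS; vc=[2,8]
#9 0x29→b2/s0 VC-HIT; vc=[12,8]
#10 0x8a→b8/s0 VC-HIT; vc=[12,2]
#11 0xc4→b12/s0 VC-HIT; vc=[8,2]
#12 0x83→b8/s0 VC-HIT; vc=[12,2]
#13 0x89→b8/s0 L1-HIT; vc=[12,2]
#14 0x2c→b2/s0 VC-HIT; vc=[12,8]
#15 0xc3→b12/s0 VC-HIT; vc=[2,8]

SEQ = [MISS, MISS, L1-HIT, L1-HIT, L1-HIT, VC-HIT, L1-HIT, L1-HIT, MISS, VC-HIT, VC-HIT, VC-HIT, VC-HIT, L1-HIT, VC-HIT, VC-HIT]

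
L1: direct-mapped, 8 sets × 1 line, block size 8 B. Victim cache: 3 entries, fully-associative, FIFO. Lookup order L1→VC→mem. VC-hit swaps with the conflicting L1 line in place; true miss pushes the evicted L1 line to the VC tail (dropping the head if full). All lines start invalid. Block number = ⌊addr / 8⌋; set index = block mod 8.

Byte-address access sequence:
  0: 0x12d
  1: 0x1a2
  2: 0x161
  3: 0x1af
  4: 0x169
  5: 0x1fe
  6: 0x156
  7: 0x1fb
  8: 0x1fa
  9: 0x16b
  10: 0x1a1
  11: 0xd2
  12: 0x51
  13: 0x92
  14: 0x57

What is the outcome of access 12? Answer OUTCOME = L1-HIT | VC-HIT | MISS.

OUTCOME = MISS

#0 0x12d→b37/s5 MISS; vc=[]
#1 0x1a2→b52/s4 MISS; vc=[]
#2 0x161→b44/s4 MISS; vc=[52]
#3 0x1af→b53/s5 MISS; vc=[52,37]
#4 0x169→b45/s5 MISS; vc=[52,37,53]
#5 0x1fe→b63/s7 MISS; vc=[52,37,53]
#6 0x156→b42/s2 MISS; vc=[52,37,53]
#7 0x1fb→b63/s7 L1-HIT; vc=[52,37,53]
#8 0x1fa→b63/s7 L1-HIT; vc=[52,37,53]
#9 0x16b→b45/s5 L1-HIT; vc=[52,37,53]
#10 0x1a1→b52/s4 VC-HIT; vc=[44,37,53]
#11 0xd2→b26/s2 MISS; vc=[37,53,42]
#12 0x51→b10/s2 MISS; vc=[53,42,26]
#13 0x92→b18/s2 MISS; vc=[42,26,10]
#14 0x57→b10/s2 VC-HIT; vc=[42,26,18]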